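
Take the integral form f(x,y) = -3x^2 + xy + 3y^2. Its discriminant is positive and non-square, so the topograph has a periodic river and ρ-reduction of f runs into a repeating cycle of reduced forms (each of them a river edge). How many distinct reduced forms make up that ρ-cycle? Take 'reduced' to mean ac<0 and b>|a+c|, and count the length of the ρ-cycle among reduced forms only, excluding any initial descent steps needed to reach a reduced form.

D = 37, ⌊√D⌋ = 6
river: ρ → (3,5,-1)
river: ρ → (-1,5,3)
river: ρ → (3,1,-3)
river: ρ → (-3,5,1)
river: ρ → (1,5,-3)
river: ρ → (-3,1,3)
ρ-cycle length = 6 (tail of 0 descent steps not counted)

6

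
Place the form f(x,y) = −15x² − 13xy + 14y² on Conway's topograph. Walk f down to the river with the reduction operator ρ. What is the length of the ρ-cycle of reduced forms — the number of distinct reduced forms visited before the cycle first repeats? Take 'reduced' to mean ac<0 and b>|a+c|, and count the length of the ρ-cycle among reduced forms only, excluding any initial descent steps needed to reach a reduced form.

D = 1009, ⌊√D⌋ = 31
descent: ρ → (14,13,-15)  [lands on river]
river: ρ → (-15,17,12)
river: ρ → (12,31,-1)
river: ρ → (-1,31,12)
river: ρ → (12,17,-15)
river: ρ → (-15,13,14)
river: ρ → (14,15,-14)
river: ρ → (-14,13,15)
river: ρ → (15,17,-12)
river: ρ → (-12,31,1)
river: ρ → (1,31,-12)
river: ρ → (-12,17,15)
river: ρ → (15,13,-14)
river: ρ → (-14,15,14)
ρ-cycle length = 14 (tail of 1 descent step not counted)

14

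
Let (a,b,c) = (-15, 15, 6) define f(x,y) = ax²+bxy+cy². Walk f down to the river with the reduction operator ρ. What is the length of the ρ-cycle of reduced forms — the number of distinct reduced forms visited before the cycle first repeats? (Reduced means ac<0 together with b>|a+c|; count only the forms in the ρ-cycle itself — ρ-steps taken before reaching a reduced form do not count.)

D = 585, ⌊√D⌋ = 24
river: ρ → (6,21,-6)
river: ρ → (-6,15,15)
river: ρ → (15,15,-6)
river: ρ → (-6,21,6)
river: ρ → (6,15,-15)
river: ρ → (-15,15,6)
ρ-cycle length = 6 (tail of 0 descent steps not counted)

6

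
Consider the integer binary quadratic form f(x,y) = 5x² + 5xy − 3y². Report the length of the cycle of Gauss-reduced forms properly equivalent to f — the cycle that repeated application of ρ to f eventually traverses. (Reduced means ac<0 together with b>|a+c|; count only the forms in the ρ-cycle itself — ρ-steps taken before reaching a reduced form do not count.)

D = 85, ⌊√D⌋ = 9
river: ρ → (-3,7,3)
river: ρ → (3,5,-5)
river: ρ → (-5,5,3)
river: ρ → (3,7,-3)
river: ρ → (-3,5,5)
river: ρ → (5,5,-3)
ρ-cycle length = 6 (tail of 0 descent steps not counted)

6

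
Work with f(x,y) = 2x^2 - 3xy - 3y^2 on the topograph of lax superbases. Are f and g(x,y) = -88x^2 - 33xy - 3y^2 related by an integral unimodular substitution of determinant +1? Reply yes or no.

D₁ = 33, D₂ = 33
river cycle of f (length 4): (-3, 3, 2), (2, 5, -1), (-1, 5, 2), (2, 3, -3)
river cycle of g (length 4): (-3, 3, 2), (2, 5, -1), (-1, 5, 2), (2, 3, -3)
cycles coincide ⇒ equivalent

yes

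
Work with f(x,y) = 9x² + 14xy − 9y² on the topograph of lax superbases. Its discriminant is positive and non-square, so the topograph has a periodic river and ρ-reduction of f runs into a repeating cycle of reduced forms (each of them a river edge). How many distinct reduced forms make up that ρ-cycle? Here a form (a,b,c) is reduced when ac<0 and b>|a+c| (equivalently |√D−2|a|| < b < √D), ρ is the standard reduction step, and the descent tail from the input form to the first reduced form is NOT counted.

D = 520, ⌊√D⌋ = 22
river: ρ → (-9,22,1)
river: ρ → (1,22,-9)
river: ρ → (-9,14,9)
river: ρ → (9,22,-1)
river: ρ → (-1,22,9)
river: ρ → (9,14,-9)
ρ-cycle length = 6 (tail of 0 descent steps not counted)

6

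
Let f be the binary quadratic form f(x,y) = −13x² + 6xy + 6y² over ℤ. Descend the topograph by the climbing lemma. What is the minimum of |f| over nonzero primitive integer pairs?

descent: ρ → (6,18,-1)  [lands on river]
river: ρ → (-1,18,6)
closes: descent 1, river 2
min |a| on river = 1

1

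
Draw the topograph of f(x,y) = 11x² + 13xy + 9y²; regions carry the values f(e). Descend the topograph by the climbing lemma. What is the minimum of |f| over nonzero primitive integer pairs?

translate: b→-9 (≡13 mod 22), so (11,13,9)→(11,-9,7)
flip: (11,-9,7)→(7,9,11)
translate: b→-5 (≡9 mod 14), so (7,9,11)→(7,-5,9)
reduced (well bottom): (7,-5,9) with a≤c, −a<b≤a
well minimum = a = 7

7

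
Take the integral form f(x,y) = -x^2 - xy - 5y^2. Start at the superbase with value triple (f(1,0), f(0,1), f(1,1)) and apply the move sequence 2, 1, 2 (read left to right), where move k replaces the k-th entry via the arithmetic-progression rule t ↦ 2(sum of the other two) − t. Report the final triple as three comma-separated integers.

start (-1,-5,-7) = (f(1,0),f(0,1),f(1,1))
replace slot 2: 2·((-1)+(-7)) − (-5) = -11 → (-1,-11,-7)
replace slot 1: 2·((-11)+(-7)) − (-1) = -35 → (-35,-11,-7)
replace slot 2: 2·((-35)+(-7)) − (-11) = -73 → (-35,-73,-7)

-35,-73,-7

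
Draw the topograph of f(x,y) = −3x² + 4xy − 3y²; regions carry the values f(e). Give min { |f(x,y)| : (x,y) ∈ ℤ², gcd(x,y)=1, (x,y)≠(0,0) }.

translate: b→2 (≡-4 mod 6), so (3,-4,3)→(3,2,2)
flip: (3,2,2)→(2,-2,3)
translate: b→2 (≡-2 mod 4), so (2,-2,3)→(2,2,3)
reduced (well bottom): (2,2,3) with a≤c, −a<b≤a
well minimum |f| = |-2| = 2 (negative-definite)

2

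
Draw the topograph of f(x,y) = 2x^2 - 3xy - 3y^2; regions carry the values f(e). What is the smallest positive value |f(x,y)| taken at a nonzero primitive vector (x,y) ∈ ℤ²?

descent: ρ → (-3,3,2)  [lands on river]
river: ρ → (2,5,-1)
river: ρ → (-1,5,2)
river: ρ → (2,3,-3)
closes: descent 1, river 4
min |a| on river = 1

1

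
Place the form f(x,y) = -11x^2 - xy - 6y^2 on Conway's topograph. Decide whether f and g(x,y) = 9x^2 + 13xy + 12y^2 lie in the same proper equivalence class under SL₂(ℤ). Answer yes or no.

D₁ = -263, D₂ = -263
f is negative-definite; reduce −f:
−f: flip: (11,1,6)→(6,-1,11)
−f: reduced (well bottom): (6,-1,11) with a≤c, −a<b≤a
flip sign back: reduced form of f is (-6,1,-11)
g: translate: b→-5 (≡13 mod 18), so (9,13,12)→(9,-5,8)
g: flip: (9,-5,8)→(8,5,9)
g: reduced (well bottom): (8,5,9) with a≤c, −a<b≤a
reduced forms (-6, 1, -11) vs (8, 5, 9) ⇒ inequivalent

no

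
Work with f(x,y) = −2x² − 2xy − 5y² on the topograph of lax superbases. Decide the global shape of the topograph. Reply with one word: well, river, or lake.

D = b²−4ac = (-2)² − 4·(-2)·(-5) = -36
D < 0 ⇒ definite ⇒ every region one sign ⇒ single well

well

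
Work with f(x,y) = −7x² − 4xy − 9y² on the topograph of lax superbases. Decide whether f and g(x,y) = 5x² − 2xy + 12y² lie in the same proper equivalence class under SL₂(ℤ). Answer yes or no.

D₁ = -236, D₂ = -236
f is negative-definite; reduce −f:
−f: reduced (well bottom): (7,4,9) with a≤c, −a<b≤a
flip sign back: reduced form of f is (-7,-4,-9)
g: reduced (well bottom): (5,-2,12) with a≤c, −a<b≤a
reduced forms (-7, -4, -9) vs (5, -2, 12) ⇒ inequivalent

no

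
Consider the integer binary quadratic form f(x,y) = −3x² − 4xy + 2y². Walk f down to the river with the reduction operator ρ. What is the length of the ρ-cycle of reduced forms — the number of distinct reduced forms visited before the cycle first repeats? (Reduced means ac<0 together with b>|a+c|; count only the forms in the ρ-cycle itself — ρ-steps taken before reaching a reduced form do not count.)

D = 40, ⌊√D⌋ = 6
descent: ρ → (2,4,-3)  [lands on river]
river: ρ → (-3,2,3)
river: ρ → (3,4,-2)
river: ρ → (-2,4,3)
river: ρ → (3,2,-3)
river: ρ → (-3,4,2)
ρ-cycle length = 6 (tail of 1 descent step not counted)

6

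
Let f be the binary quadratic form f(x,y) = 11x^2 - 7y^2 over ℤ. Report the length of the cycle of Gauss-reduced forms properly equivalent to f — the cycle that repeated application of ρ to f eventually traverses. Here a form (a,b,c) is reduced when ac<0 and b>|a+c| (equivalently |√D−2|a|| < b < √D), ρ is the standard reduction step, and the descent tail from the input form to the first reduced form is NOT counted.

D = 308, ⌊√D⌋ = 17
descent: ρ → (-7,14,4)  [lands on river]
river: ρ → (4,10,-13)
river: ρ → (-13,16,1)
river: ρ → (1,16,-13)
river: ρ → (-13,10,4)
river: ρ → (4,14,-7)
ρ-cycle length = 6 (tail of 1 descent step not counted)

6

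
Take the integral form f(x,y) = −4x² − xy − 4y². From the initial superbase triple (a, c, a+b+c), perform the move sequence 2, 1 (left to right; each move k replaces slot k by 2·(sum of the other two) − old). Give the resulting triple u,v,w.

start (-4,-4,-9) = (f(1,0),f(0,1),f(1,1))
replace slot 2: 2·((-4)+(-9)) − (-4) = -22 → (-4,-22,-9)
replace slot 1: 2·((-22)+(-9)) − (-4) = -58 → (-58,-22,-9)

-58,-22,-9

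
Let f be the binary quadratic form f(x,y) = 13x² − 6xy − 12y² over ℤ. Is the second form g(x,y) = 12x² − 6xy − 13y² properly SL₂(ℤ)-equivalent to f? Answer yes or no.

D₁ = 660, D₂ = 660
river cycle of f (length 8): (-12, 6, 13), (13, 20, -5), (-5, 20, 13), (13, 6, -12), (-12, 18, 7), (7, 24, -3), (-3, 24, 7), (7, 18, -12)
river cycle of g (length 8): (-13, 6, 12), (12, 18, -7), (-7, 24, 3), (3, 24, -7), (-7, 18, 12), (12, 6, -13), (-13, 20, 5), (5, 20, -13)
cycles differ ⇒ inequivalent

no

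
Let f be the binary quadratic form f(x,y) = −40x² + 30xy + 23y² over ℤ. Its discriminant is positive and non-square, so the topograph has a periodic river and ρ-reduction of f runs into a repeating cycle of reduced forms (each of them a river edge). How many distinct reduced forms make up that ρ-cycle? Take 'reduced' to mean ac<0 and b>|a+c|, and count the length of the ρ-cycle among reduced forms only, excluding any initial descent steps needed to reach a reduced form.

D = 4580, ⌊√D⌋ = 67
river: ρ → (23,62,-8)
river: ρ → (-8,66,7)
river: ρ → (7,60,-35)
river: ρ → (-35,10,32)
river: ρ → (32,54,-13)
river: ρ → (-13,50,40)
river: ρ → (40,30,-23)
river: ρ → (-23,62,8)
river: ρ → (8,66,-7)
river: ρ → (-7,60,35)
river: ρ → (35,10,-32)
river: ρ → (-32,54,13)
river: ρ → (13,50,-40)
river: ρ → (-40,30,23)
ρ-cycle length = 14 (tail of 0 descent steps not counted)

14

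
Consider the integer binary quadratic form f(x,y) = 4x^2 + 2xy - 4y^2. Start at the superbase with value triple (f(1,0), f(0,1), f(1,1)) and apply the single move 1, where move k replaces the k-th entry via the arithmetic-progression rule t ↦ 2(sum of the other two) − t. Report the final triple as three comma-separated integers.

start (4,-4,2) = (f(1,0),f(0,1),f(1,1))
replace slot 1: 2·((-4)+2) − 4 = -8 → (-8,-4,2)

-8,-4,2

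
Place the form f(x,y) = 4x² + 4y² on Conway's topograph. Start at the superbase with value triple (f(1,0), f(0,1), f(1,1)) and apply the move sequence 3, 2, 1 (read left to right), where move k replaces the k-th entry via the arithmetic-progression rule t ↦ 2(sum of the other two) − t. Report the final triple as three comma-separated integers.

start (4,4,8) = (f(1,0),f(0,1),f(1,1))
replace slot 3: 2·(4+4) − 8 = 8 → (4,4,8)
replace slot 2: 2·(4+8) − 4 = 20 → (4,20,8)
replace slot 1: 2·(20+8) − 4 = 52 → (52,20,8)

52,20,8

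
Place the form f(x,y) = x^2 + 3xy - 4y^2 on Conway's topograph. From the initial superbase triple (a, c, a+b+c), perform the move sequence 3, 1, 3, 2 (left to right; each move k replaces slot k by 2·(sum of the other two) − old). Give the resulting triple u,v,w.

start (1,-4,0) = (f(1,0),f(0,1),f(1,1))
replace slot 3: 2·(1+(-4)) − 0 = -6 → (1,-4,-6)
replace slot 1: 2·((-4)+(-6)) − 1 = -21 → (-21,-4,-6)
replace slot 3: 2·((-21)+(-4)) − (-6) = -44 → (-21,-4,-44)
replace slot 2: 2·((-21)+(-44)) − (-4) = -126 → (-21,-126,-44)

-21,-126,-44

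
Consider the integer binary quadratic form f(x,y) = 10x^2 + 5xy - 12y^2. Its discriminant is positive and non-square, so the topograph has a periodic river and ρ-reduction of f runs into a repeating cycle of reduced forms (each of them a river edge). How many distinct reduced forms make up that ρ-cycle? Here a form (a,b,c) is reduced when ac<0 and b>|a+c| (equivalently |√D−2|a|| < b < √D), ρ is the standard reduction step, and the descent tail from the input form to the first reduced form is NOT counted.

D = 505, ⌊√D⌋ = 22
river: ρ → (-12,19,3)
river: ρ → (3,17,-18)
river: ρ → (-18,19,2)
river: ρ → (2,21,-8)
river: ρ → (-8,11,12)
river: ρ → (12,13,-7)
river: ρ → (-7,15,10)
river: ρ → (10,5,-12)
ρ-cycle length = 8 (tail of 0 descent steps not counted)

8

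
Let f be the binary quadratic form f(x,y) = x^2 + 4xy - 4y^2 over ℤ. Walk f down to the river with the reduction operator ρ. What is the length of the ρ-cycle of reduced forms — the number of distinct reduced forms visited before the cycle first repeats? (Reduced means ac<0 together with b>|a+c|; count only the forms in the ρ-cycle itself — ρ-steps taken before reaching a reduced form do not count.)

D = 32, ⌊√D⌋ = 5
river: ρ → (-4,4,1)
river: ρ → (1,4,-4)
ρ-cycle length = 2 (tail of 0 descent steps not counted)

2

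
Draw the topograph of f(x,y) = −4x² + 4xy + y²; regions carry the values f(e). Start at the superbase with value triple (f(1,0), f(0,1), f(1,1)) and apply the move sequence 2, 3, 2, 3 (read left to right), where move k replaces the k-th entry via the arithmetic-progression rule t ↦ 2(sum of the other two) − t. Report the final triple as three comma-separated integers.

start (-4,1,1) = (f(1,0),f(0,1),f(1,1))
replace slot 2: 2·((-4)+1) − 1 = -7 → (-4,-7,1)
replace slot 3: 2·((-4)+(-7)) − 1 = -23 → (-4,-7,-23)
replace slot 2: 2·((-4)+(-23)) − (-7) = -47 → (-4,-47,-23)
replace slot 3: 2·((-4)+(-47)) − (-23) = -79 → (-4,-47,-79)

-4,-47,-79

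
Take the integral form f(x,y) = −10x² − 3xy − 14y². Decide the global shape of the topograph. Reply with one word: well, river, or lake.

D = b²−4ac = (-3)² − 4·(-10)·(-14) = -551
D < 0 ⇒ definite ⇒ every region one sign ⇒ single well

well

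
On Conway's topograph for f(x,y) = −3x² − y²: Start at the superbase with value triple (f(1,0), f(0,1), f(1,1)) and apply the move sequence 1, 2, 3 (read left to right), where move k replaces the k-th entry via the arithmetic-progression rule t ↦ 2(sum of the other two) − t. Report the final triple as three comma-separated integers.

start (-3,-1,-4) = (f(1,0),f(0,1),f(1,1))
replace slot 1: 2·((-1)+(-4)) − (-3) = -7 → (-7,-1,-4)
replace slot 2: 2·((-7)+(-4)) − (-1) = -21 → (-7,-21,-4)
replace slot 3: 2·((-7)+(-21)) − (-4) = -52 → (-7,-21,-52)

-7,-21,-52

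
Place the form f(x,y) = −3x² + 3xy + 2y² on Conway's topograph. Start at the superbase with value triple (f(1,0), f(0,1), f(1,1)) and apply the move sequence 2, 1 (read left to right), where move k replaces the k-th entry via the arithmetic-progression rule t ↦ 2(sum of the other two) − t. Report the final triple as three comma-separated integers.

start (-3,2,2) = (f(1,0),f(0,1),f(1,1))
replace slot 2: 2·((-3)+2) − 2 = -4 → (-3,-4,2)
replace slot 1: 2·((-4)+2) − (-3) = -1 → (-1,-4,2)

-1,-4,2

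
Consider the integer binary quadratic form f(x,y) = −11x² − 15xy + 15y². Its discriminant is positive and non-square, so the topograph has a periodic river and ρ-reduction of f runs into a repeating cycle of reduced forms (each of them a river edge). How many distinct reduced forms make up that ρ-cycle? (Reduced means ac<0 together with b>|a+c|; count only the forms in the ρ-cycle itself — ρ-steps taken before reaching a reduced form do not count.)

D = 885, ⌊√D⌋ = 29
descent: ρ → (15,15,-11)  [lands on river]
river: ρ → (-11,29,1)
river: ρ → (1,29,-11)
river: ρ → (-11,15,15)
ρ-cycle length = 4 (tail of 1 descent step not counted)

4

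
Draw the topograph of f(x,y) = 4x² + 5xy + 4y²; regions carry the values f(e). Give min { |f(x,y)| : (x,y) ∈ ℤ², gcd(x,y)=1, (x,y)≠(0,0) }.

translate: b→-3 (≡5 mod 8), so (4,5,4)→(4,-3,3)
flip: (4,-3,3)→(3,3,4)
reduced (well bottom): (3,3,4) with a≤c, −a<b≤a
well minimum = a = 3

3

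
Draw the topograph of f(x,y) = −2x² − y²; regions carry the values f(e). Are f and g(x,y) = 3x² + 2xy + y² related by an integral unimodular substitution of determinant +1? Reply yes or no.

D₁ = -8, D₂ = -8
f is negative-definite; reduce −f:
−f: flip: (2,0,1)→(1,0,2)
−f: reduced (well bottom): (1,0,2) with a≤c, −a<b≤a
flip sign back: reduced form of f is (-1,0,-2)
g: flip: (3,2,1)→(1,-2,3)
g: translate: b→0 (≡-2 mod 2), so (1,-2,3)→(1,0,2)
g: reduced (well bottom): (1,0,2) with a≤c, −a<b≤a
reduced forms (-1, 0, -2) vs (1, 0, 2) ⇒ inequivalent

no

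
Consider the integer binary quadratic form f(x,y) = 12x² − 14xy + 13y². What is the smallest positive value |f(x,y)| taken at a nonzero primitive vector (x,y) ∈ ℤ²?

translate: b→10 (≡-14 mod 24), so (12,-14,13)→(12,10,11)
flip: (12,10,11)→(11,-10,12)
reduced (well bottom): (11,-10,12) with a≤c, −a<b≤a
well minimum = a = 11

11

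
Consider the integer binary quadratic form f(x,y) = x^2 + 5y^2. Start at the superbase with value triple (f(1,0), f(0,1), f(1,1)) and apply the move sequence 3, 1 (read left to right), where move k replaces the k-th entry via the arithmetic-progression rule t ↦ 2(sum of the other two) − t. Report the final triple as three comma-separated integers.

start (1,5,6) = (f(1,0),f(0,1),f(1,1))
replace slot 3: 2·(1+5) − 6 = 6 → (1,5,6)
replace slot 1: 2·(5+6) − 1 = 21 → (21,5,6)

21,5,6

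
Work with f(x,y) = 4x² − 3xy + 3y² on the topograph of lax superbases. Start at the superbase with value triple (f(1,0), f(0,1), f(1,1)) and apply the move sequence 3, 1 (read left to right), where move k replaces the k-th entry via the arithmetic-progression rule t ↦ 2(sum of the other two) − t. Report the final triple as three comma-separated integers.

start (4,3,4) = (f(1,0),f(0,1),f(1,1))
replace slot 3: 2·(4+3) − 4 = 10 → (4,3,10)
replace slot 1: 2·(3+10) − 4 = 22 → (22,3,10)

22,3,10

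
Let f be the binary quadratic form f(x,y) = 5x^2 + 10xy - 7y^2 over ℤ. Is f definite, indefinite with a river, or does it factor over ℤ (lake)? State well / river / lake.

D = b²−4ac = 10² − 4·5·(-7) = 240
D > 0 non-square ⇒ indefinite ⇒ periodic river

river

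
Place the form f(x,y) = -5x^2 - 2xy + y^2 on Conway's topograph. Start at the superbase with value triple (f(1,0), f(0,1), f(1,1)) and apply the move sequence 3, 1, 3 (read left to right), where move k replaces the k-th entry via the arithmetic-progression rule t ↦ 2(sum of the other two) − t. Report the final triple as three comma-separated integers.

start (-5,1,-6) = (f(1,0),f(0,1),f(1,1))
replace slot 3: 2·((-5)+1) − (-6) = -2 → (-5,1,-2)
replace slot 1: 2·(1+(-2)) − (-5) = 3 → (3,1,-2)
replace slot 3: 2·(3+1) − (-2) = 10 → (3,1,10)

3,1,10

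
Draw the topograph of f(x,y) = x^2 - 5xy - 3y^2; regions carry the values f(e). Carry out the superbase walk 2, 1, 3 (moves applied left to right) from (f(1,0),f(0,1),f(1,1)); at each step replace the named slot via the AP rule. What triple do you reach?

start (1,-3,-7) = (f(1,0),f(0,1),f(1,1))
replace slot 2: 2·(1+(-7)) − (-3) = -9 → (1,-9,-7)
replace slot 1: 2·((-9)+(-7)) − 1 = -33 → (-33,-9,-7)
replace slot 3: 2·((-33)+(-9)) − (-7) = -77 → (-33,-9,-77)

-33,-9,-77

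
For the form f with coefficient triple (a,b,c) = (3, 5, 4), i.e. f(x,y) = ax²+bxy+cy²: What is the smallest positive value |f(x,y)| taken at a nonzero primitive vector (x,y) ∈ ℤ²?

translate: b→-1 (≡5 mod 6), so (3,5,4)→(3,-1,2)
flip: (3,-1,2)→(2,1,3)
reduced (well bottom): (2,1,3) with a≤c, −a<b≤a
well minimum = a = 2

2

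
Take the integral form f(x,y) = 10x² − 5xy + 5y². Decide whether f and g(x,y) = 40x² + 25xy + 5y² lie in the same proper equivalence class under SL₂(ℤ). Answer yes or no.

D₁ = -175, D₂ = -175
f: flip: (10,-5,5)→(5,5,10)
f: reduced (well bottom): (5,5,10) with a≤c, −a<b≤a
g: flip: (40,25,5)→(5,-25,40)
g: translate: b→5 (≡-25 mod 10), so (5,-25,40)→(5,5,10)
g: reduced (well bottom): (5,5,10) with a≤c, −a<b≤a
reduced forms (5, 5, 10) vs (5, 5, 10) ⇒ equivalent

yes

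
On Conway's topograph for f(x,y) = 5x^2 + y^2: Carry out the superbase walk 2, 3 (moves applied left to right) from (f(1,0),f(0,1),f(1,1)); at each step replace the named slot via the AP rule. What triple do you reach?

start (5,1,6) = (f(1,0),f(0,1),f(1,1))
replace slot 2: 2·(5+6) − 1 = 21 → (5,21,6)
replace slot 3: 2·(5+21) − 6 = 46 → (5,21,46)

5,21,46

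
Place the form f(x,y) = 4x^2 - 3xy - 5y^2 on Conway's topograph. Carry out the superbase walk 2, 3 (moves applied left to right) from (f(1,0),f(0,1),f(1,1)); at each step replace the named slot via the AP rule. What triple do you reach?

start (4,-5,-4) = (f(1,0),f(0,1),f(1,1))
replace slot 2: 2·(4+(-4)) − (-5) = 5 → (4,5,-4)
replace slot 3: 2·(4+5) − (-4) = 22 → (4,5,22)

4,5,22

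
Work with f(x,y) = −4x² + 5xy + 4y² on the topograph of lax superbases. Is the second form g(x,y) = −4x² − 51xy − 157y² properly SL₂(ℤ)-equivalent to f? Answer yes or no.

D₁ = 89, D₂ = 89
river cycle of f (length 14): (4, 3, -5), (-5, 7, 2), (2, 9, -1), (-1, 9, 2), (2, 7, -5), (-5, 3, 4), (4, 5, -4), (-4, 3, 5), (5, 7, -2), (-2, 9, 1), … (4 more)
river cycle of g (length 14): (-4, 5, 4), (4, 3, -5), (-5, 7, 2), (2, 9, -1), (-1, 9, 2), (2, 7, -5), (-5, 3, 4), (4, 5, -4), (-4, 3, 5), (5, 7, -2), … (4 more)
cycles coincide ⇒ equivalent

yes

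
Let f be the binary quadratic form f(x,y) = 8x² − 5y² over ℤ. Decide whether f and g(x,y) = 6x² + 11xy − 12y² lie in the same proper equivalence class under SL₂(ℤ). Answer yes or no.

D₁ = 160, D₂ = 409
discriminants differ ⇒ not SL₂(ℤ)-equivalent

no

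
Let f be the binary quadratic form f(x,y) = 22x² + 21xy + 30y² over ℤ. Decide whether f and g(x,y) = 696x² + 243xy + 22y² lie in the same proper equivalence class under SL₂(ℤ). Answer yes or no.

D₁ = -2199, D₂ = -2199
f: reduced (well bottom): (22,21,30) with a≤c, −a<b≤a
g: flip: (696,243,22)→(22,-243,696)
g: translate: b→21 (≡-243 mod 44), so (22,-243,696)→(22,21,30)
g: reduced (well bottom): (22,21,30) with a≤c, −a<b≤a
reduced forms (22, 21, 30) vs (22, 21, 30) ⇒ equivalent

yes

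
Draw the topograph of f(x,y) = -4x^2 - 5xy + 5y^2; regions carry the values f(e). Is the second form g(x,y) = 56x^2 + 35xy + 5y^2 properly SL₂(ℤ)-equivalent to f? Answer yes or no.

D₁ = 105, D₂ = 105
river cycle of f (length 6): (5, 5, -4), (-4, 3, 6), (6, 9, -1), (-1, 9, 6), (6, 3, -4), (-4, 5, 5)
river cycle of g (length 6): (5, 5, -4), (-4, 3, 6), (6, 9, -1), (-1, 9, 6), (6, 3, -4), (-4, 5, 5)
cycles coincide ⇒ equivalent

yes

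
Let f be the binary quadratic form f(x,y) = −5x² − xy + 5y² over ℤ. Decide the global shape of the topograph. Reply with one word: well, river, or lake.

D = b²−4ac = (-1)² − 4·(-5)·5 = 101
D > 0 non-square ⇒ indefinite ⇒ periodic river

river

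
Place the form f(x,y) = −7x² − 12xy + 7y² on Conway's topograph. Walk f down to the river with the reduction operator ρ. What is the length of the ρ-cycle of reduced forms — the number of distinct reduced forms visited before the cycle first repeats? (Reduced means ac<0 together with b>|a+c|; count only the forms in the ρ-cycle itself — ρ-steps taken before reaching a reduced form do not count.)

D = 340, ⌊√D⌋ = 18
descent: ρ → (7,12,-7)  [lands on river]
river: ρ → (-7,16,3)
river: ρ → (3,14,-12)
river: ρ → (-12,10,5)
river: ρ → (5,10,-12)
river: ρ → (-12,14,3)
river: ρ → (3,16,-7)
river: ρ → (-7,12,7)
river: ρ → (7,16,-3)
river: ρ → (-3,14,12)
river: ρ → (12,10,-5)
river: ρ → (-5,10,12)
river: ρ → (12,14,-3)
river: ρ → (-3,16,7)
ρ-cycle length = 14 (tail of 1 descent step not counted)

14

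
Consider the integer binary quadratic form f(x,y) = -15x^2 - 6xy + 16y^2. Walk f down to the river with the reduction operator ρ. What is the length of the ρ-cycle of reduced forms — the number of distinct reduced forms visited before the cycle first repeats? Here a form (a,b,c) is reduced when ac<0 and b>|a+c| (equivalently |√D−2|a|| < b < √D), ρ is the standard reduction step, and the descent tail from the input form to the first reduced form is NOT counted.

D = 996, ⌊√D⌋ = 31
descent: ρ → (16,6,-15)  [lands on river]
river: ρ → (-15,24,7)
river: ρ → (7,18,-24)
river: ρ → (-24,30,1)
river: ρ → (1,30,-24)
river: ρ → (-24,18,7)
river: ρ → (7,24,-15)
river: ρ → (-15,6,16)
river: ρ → (16,26,-5)
river: ρ → (-5,24,21)
river: ρ → (21,18,-8)
river: ρ → (-8,30,3)
river: ρ → (3,30,-8)
river: ρ → (-8,18,21)
river: ρ → (21,24,-5)
river: ρ → (-5,26,16)
ρ-cycle length = 16 (tail of 1 descent step not counted)

16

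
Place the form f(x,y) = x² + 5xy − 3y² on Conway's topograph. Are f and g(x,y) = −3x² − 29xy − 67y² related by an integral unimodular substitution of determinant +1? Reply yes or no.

D₁ = 37, D₂ = 37
river cycle of f (length 6): (-3, 1, 3), (3, 5, -1), (-1, 5, 3), (3, 1, -3), (-3, 5, 1), (1, 5, -3)
river cycle of g (length 6): (-3, 1, 3), (3, 5, -1), (-1, 5, 3), (3, 1, -3), (-3, 5, 1), (1, 5, -3)
cycles coincide ⇒ equivalent

yes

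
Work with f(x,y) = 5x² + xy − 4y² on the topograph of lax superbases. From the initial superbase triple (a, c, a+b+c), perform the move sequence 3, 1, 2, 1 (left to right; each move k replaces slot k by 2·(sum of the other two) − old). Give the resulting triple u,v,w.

start (5,-4,2) = (f(1,0),f(0,1),f(1,1))
replace slot 3: 2·(5+(-4)) − 2 = 0 → (5,-4,0)
replace slot 1: 2·((-4)+0) − 5 = -13 → (-13,-4,0)
replace slot 2: 2·((-13)+0) − (-4) = -22 → (-13,-22,0)
replace slot 1: 2·((-22)+0) − (-13) = -31 → (-31,-22,0)

-31,-22,0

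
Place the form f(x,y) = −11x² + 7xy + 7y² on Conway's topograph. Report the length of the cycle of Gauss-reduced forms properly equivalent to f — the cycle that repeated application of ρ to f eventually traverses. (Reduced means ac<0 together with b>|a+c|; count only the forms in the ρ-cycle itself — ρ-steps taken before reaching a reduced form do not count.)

D = 357, ⌊√D⌋ = 18
river: ρ → (7,7,-11)
river: ρ → (-11,15,3)
river: ρ → (3,15,-11)
river: ρ → (-11,7,7)
ρ-cycle length = 4 (tail of 0 descent steps not counted)

4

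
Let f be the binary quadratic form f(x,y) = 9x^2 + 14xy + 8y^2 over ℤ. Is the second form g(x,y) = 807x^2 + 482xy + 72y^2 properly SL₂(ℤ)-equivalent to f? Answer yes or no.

D₁ = -92, D₂ = -92
f: translate: b→-4 (≡14 mod 18), so (9,14,8)→(9,-4,3)
f: flip: (9,-4,3)→(3,4,9)
f: translate: b→-2 (≡4 mod 6), so (3,4,9)→(3,-2,8)
f: reduced (well bottom): (3,-2,8) with a≤c, −a<b≤a
g: flip: (807,482,72)→(72,-482,807)
g: translate: b→-50 (≡-482 mod 144), so (72,-482,807)→(72,-50,9)
g: flip: (72,-50,9)→(9,50,72)
g: translate: b→-4 (≡50 mod 18), so (9,50,72)→(9,-4,3)
g: flip: (9,-4,3)→(3,4,9)
g: translate: b→-2 (≡4 mod 6), so (3,4,9)→(3,-2,8)
g: reduced (well bottom): (3,-2,8) with a≤c, −a<b≤a
reduced forms (3, -2, 8) vs (3, -2, 8) ⇒ equivalent

yes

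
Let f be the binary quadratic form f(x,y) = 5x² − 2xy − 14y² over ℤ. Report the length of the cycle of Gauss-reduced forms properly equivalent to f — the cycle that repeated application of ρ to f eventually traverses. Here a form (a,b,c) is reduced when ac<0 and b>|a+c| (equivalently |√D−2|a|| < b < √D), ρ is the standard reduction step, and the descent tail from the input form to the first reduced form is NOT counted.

D = 284, ⌊√D⌋ = 16
descent: ρ → (-14,2,5)
descent: ρ → (5,8,-11)  [lands on river]
river: ρ → (-11,14,2)
river: ρ → (2,14,-11)
river: ρ → (-11,8,5)
river: ρ → (5,12,-7)
river: ρ → (-7,16,1)
river: ρ → (1,16,-7)
river: ρ → (-7,12,5)
ρ-cycle length = 8 (tail of 2 descent steps not counted)

8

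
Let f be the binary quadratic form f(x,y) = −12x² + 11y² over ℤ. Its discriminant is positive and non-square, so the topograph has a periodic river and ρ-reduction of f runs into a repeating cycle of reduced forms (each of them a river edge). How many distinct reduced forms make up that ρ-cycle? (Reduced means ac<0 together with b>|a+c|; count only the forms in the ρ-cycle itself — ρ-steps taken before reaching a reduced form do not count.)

D = 528, ⌊√D⌋ = 22
descent: ρ → (11,22,-1)  [lands on river]
river: ρ → (-1,22,11)
ρ-cycle length = 2 (tail of 1 descent step not counted)

2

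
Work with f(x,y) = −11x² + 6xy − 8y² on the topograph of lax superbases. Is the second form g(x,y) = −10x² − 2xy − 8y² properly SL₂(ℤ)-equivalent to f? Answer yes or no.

D₁ = -316, D₂ = -316
f is negative-definite; reduce −f:
−f: flip: (11,-6,8)→(8,6,11)
−f: reduced (well bottom): (8,6,11) with a≤c, −a<b≤a
flip sign back: reduced form of f is (-8,-6,-11)
g is negative-definite; reduce −g:
−g: flip: (10,2,8)→(8,-2,10)
−g: reduced (well bottom): (8,-2,10) with a≤c, −a<b≤a
flip sign back: reduced form of g is (-8,2,-10)
reduced forms (-8, -6, -11) vs (-8, 2, -10) ⇒ inequivalent

no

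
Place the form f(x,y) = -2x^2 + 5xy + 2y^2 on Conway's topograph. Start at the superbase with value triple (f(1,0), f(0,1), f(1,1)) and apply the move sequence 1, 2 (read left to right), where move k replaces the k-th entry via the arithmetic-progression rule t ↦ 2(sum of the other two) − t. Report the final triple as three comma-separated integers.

start (-2,2,5) = (f(1,0),f(0,1),f(1,1))
replace slot 1: 2·(2+5) − (-2) = 16 → (16,2,5)
replace slot 2: 2·(16+5) − 2 = 40 → (16,40,5)

16,40,5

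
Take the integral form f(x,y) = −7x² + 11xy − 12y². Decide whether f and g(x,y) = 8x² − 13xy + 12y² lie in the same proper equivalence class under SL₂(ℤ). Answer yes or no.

D₁ = -215, D₂ = -215
f is negative-definite; reduce −f:
−f: translate: b→3 (≡-11 mod 14), so (7,-11,12)→(7,3,8)
−f: reduced (well bottom): (7,3,8) with a≤c, −a<b≤a
flip sign back: reduced form of f is (-7,-3,-8)
g: translate: b→3 (≡-13 mod 16), so (8,-13,12)→(8,3,7)
g: flip: (8,3,7)→(7,-3,8)
g: reduced (well bottom): (7,-3,8) with a≤c, −a<b≤a
reduced forms (-7, -3, -8) vs (7, -3, 8) ⇒ inequivalent

no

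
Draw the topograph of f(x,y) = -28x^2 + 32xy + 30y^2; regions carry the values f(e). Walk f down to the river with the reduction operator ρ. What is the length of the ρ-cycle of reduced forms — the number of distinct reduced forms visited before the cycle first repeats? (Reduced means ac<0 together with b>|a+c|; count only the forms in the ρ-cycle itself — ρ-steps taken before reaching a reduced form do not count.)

D = 4384, ⌊√D⌋ = 66
river: ρ → (30,28,-30)
river: ρ → (-30,32,28)
river: ρ → (28,24,-34)
river: ρ → (-34,44,18)
river: ρ → (18,64,-4)
river: ρ → (-4,64,18)
river: ρ → (18,44,-34)
river: ρ → (-34,24,28)
river: ρ → (28,32,-30)
river: ρ → (-30,28,30)
river: ρ → (30,32,-28)
river: ρ → (-28,24,34)
river: ρ → (34,44,-18)
river: ρ → (-18,64,4)
river: ρ → (4,64,-18)
river: ρ → (-18,44,34)
river: ρ → (34,24,-28)
river: ρ → (-28,32,30)
ρ-cycle length = 18 (tail of 0 descent steps not counted)

18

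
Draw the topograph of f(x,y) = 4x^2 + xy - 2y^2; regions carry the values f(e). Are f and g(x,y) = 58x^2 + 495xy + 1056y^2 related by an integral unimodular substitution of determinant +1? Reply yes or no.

D₁ = 33, D₂ = 33
river cycle of f (length 4): (-2, 3, 3), (3, 3, -2), (-2, 5, 1), (1, 5, -2)
river cycle of g (length 4): (-2, 3, 3), (3, 3, -2), (-2, 5, 1), (1, 5, -2)
cycles coincide ⇒ equivalent

yes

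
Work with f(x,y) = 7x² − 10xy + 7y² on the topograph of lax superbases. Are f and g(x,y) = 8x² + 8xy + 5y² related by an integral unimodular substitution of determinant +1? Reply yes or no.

D₁ = -96, D₂ = -96
f: translate: b→4 (≡-10 mod 14), so (7,-10,7)→(7,4,4)
f: flip: (7,4,4)→(4,-4,7)
f: translate: b→4 (≡-4 mod 8), so (4,-4,7)→(4,4,7)
f: reduced (well bottom): (4,4,7) with a≤c, −a<b≤a
g: flip: (8,8,5)→(5,-8,8)
g: translate: b→2 (≡-8 mod 10), so (5,-8,8)→(5,2,5)
g: reduced (well bottom): (5,2,5) with a≤c, −a<b≤a
reduced forms (4, 4, 7) vs (5, 2, 5) ⇒ inequivalent

no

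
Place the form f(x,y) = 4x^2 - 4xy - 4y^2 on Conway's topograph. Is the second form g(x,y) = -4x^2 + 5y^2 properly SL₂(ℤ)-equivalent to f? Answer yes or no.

D₁ = 80, D₂ = 80
river cycle of f (length 2): (-4, 4, 4), (4, 4, -4)
river cycle of g (length 2): (-4, 8, 1), (1, 8, -4)
cycles differ ⇒ inequivalent

no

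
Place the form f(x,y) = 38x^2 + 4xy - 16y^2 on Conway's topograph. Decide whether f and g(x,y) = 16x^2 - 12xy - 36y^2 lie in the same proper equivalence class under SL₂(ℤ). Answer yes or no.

D₁ = 2448, D₂ = 2448
river cycle of f (length 8): (-16, 28, 26), (26, 24, -18), (-18, 48, 2), (2, 48, -18), (-18, 24, 26), (26, 28, -16), (-16, 36, 18), (18, 36, -16)
river cycle of g (length 8): (16, 20, -32), (-32, 44, 4), (4, 44, -32), (-32, 20, 16), (16, 44, -8), (-8, 36, 36), (36, 36, -8), (-8, 44, 16)
cycles differ ⇒ inequivalent

no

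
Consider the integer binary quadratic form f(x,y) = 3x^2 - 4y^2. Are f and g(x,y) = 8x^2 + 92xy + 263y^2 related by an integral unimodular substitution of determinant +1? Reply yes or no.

D₁ = 48, D₂ = 48
river cycle of f (length 2): (3, 6, -1), (-1, 6, 3)
river cycle of g (length 2): (-1, 6, 3), (3, 6, -1)
cycles coincide ⇒ equivalent

yes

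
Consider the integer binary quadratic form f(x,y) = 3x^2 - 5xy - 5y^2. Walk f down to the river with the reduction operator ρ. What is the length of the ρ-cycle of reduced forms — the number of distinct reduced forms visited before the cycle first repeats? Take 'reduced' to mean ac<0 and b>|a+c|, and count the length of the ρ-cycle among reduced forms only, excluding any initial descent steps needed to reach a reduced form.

D = 85, ⌊√D⌋ = 9
descent: ρ → (-5,5,3)  [lands on river]
river: ρ → (3,7,-3)
river: ρ → (-3,5,5)
river: ρ → (5,5,-3)
river: ρ → (-3,7,3)
river: ρ → (3,5,-5)
ρ-cycle length = 6 (tail of 1 descent step not counted)

6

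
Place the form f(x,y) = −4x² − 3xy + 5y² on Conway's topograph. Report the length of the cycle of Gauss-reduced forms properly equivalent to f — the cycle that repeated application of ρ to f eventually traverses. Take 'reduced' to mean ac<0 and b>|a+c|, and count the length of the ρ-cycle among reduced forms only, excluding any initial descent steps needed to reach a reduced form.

D = 89, ⌊√D⌋ = 9
descent: ρ → (5,3,-4)  [lands on river]
river: ρ → (-4,5,4)
river: ρ → (4,3,-5)
river: ρ → (-5,7,2)
river: ρ → (2,9,-1)
river: ρ → (-1,9,2)
river: ρ → (2,7,-5)
river: ρ → (-5,3,4)
river: ρ → (4,5,-4)
river: ρ → (-4,3,5)
river: ρ → (5,7,-2)
river: ρ → (-2,9,1)
river: ρ → (1,9,-2)
river: ρ → (-2,7,5)
ρ-cycle length = 14 (tail of 1 descent step not counted)

14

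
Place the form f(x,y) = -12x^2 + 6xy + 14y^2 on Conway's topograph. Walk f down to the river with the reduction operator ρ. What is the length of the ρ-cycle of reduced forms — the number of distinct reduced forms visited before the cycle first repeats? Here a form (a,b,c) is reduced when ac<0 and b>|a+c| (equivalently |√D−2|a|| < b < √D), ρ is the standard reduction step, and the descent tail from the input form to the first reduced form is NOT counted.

D = 708, ⌊√D⌋ = 26
river: ρ → (14,22,-4)
river: ρ → (-4,26,2)
river: ρ → (2,26,-4)
river: ρ → (-4,22,14)
river: ρ → (14,6,-12)
river: ρ → (-12,18,8)
river: ρ → (8,14,-16)
river: ρ → (-16,18,6)
river: ρ → (6,18,-16)
river: ρ → (-16,14,8)
river: ρ → (8,18,-12)
river: ρ → (-12,6,14)
ρ-cycle length = 12 (tail of 0 descent steps not counted)

12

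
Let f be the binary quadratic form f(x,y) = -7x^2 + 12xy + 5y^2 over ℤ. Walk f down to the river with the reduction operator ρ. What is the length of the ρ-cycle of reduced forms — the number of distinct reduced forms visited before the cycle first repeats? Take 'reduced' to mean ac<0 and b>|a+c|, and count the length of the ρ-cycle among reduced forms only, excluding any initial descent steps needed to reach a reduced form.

D = 284, ⌊√D⌋ = 16
river: ρ → (5,8,-11)
river: ρ → (-11,14,2)
river: ρ → (2,14,-11)
river: ρ → (-11,8,5)
river: ρ → (5,12,-7)
river: ρ → (-7,16,1)
river: ρ → (1,16,-7)
river: ρ → (-7,12,5)
ρ-cycle length = 8 (tail of 0 descent steps not counted)

8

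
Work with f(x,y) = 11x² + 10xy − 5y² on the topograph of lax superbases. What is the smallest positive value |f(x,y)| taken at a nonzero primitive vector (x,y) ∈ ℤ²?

river: ρ → (-5,10,11)
river: ρ → (11,12,-4)
river: ρ → (-4,12,11)
river: ρ → (11,10,-5)
closes: descent 0, river 4
min |a| on river = 4

4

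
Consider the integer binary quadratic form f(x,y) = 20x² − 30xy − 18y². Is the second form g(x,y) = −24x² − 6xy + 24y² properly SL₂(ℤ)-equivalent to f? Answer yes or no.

D₁ = 2340, D₂ = 2340
river cycle of f (length 12): (-18, 30, 20), (20, 10, -28), (-28, 46, 2), (2, 46, -28), (-28, 10, 20), (20, 30, -18), (-18, 42, 8), (8, 38, -28), (-28, 18, 18), (18, 18, -28), … (2 more)
river cycle of g (length 6): (24, 6, -24), (-24, 42, 6), (6, 42, -24), (-24, 6, 24), (24, 42, -6), (-6, 42, 24)
cycles differ ⇒ inequivalent

no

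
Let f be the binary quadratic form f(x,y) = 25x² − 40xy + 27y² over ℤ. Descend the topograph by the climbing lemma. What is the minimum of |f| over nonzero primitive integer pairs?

translate: b→10 (≡-40 mod 50), so (25,-40,27)→(25,10,12)
flip: (25,10,12)→(12,-10,25)
reduced (well bottom): (12,-10,25) with a≤c, −a<b≤a
well minimum = a = 12

12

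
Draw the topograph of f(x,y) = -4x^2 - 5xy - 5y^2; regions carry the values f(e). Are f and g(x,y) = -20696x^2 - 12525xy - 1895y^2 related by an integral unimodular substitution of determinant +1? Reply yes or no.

D₁ = -55, D₂ = -55
f is negative-definite; reduce −f:
−f: translate: b→-3 (≡5 mod 8), so (4,5,5)→(4,-3,4)
−f: flip: (4,-3,4)→(4,3,4)
−f: reduced (well bottom): (4,3,4) with a≤c, −a<b≤a
flip sign back: reduced form of f is (-4,-3,-4)
g is negative-definite; reduce −g:
−g: flip: (20696,12525,1895)→(1895,-12525,20696)
−g: translate: b→-1155 (≡-12525 mod 3790), so (1895,-12525,20696)→(1895,-1155,176)
−g: flip: (1895,-1155,176)→(176,1155,1895)
−g: translate: b→99 (≡1155 mod 352), so (176,1155,1895)→(176,99,14)
−g: flip: (176,99,14)→(14,-99,176)
−g: translate: b→13 (≡-99 mod 28), so (14,-99,176)→(14,13,4)
−g: flip: (14,13,4)→(4,-13,14)
−g: translate: b→3 (≡-13 mod 8), so (4,-13,14)→(4,3,4)
−g: reduced (well bottom): (4,3,4) with a≤c, −a<b≤a
flip sign back: reduced form of g is (-4,-3,-4)
reduced forms (-4, -3, -4) vs (-4, -3, -4) ⇒ equivalent

yes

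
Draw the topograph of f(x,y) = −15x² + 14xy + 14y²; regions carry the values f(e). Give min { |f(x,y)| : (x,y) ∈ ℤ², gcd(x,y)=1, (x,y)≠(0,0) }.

river: ρ → (14,14,-15)
river: ρ → (-15,16,13)
river: ρ → (13,10,-18)
river: ρ → (-18,26,5)
river: ρ → (5,24,-23)
river: ρ → (-23,22,6)
river: ρ → (6,26,-15)
river: ρ → (-15,4,17)
river: ρ → (17,30,-2)
river: ρ → (-2,30,17)
river: ρ → (17,4,-15)
river: ρ → (-15,26,6)
river: ρ → (6,22,-23)
river: ρ → (-23,24,5)
river: ρ → (5,26,-18)
river: ρ → (-18,10,13)
river: ρ → (13,16,-15)
river: ρ → (-15,14,14)
closes: descent 0, river 18
min |a| on river = 2

2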